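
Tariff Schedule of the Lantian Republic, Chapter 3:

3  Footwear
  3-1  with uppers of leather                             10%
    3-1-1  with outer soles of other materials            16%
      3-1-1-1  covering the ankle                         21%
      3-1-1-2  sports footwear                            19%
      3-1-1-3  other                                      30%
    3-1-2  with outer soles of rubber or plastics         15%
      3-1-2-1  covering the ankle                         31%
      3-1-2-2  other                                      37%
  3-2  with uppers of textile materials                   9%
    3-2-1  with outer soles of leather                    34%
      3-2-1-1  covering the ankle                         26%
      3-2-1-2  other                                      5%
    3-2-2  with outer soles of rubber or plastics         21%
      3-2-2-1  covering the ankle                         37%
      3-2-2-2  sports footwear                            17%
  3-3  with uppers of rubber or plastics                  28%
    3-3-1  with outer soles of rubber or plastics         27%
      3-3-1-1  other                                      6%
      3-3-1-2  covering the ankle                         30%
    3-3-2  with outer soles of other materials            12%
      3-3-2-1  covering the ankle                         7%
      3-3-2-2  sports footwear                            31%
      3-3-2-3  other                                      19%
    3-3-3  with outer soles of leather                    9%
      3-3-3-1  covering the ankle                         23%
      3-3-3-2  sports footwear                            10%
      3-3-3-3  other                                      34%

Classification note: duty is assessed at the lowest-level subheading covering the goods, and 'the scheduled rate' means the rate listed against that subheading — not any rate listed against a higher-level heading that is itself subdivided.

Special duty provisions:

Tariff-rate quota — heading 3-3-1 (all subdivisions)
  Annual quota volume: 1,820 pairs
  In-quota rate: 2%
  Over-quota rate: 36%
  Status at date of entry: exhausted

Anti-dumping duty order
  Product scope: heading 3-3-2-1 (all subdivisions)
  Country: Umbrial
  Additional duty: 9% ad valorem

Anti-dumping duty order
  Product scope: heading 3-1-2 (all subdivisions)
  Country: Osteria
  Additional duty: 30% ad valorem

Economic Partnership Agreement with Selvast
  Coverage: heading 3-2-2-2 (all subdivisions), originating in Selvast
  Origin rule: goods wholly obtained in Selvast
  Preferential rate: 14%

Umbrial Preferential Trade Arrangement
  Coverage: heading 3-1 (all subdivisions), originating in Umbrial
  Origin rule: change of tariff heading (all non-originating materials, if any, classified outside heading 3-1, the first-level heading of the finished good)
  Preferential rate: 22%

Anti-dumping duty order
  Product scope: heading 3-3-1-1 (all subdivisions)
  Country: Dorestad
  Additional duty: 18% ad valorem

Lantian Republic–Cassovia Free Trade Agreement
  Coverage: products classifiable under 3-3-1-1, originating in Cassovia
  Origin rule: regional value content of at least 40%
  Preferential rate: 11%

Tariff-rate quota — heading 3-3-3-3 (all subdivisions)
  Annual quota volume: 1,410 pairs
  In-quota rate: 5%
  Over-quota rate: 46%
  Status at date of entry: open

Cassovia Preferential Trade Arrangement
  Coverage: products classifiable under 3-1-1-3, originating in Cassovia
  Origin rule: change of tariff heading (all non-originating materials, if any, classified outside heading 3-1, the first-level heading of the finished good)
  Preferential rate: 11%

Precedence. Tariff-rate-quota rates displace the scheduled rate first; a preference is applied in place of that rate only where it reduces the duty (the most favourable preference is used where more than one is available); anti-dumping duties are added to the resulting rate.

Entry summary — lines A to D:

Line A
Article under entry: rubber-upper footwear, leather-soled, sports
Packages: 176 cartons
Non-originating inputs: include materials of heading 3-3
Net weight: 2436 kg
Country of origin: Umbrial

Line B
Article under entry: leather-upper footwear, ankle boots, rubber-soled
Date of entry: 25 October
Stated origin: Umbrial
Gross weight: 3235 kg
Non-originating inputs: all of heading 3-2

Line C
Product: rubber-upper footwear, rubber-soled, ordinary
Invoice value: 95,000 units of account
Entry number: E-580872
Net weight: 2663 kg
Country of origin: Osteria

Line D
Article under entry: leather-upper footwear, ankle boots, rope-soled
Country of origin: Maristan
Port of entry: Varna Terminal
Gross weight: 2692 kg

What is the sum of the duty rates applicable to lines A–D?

89%

Line A: rubber-upper → 3-3; leather-soled → 3-3-3; sports → 3-3-3-2. Scheduled 10%. Umbrial agreement on 3-1: 3-3-3-2 not covered. → 10%.
Line B: leather-upper → 3-1; rubber-soled → 3-1-2; ankle boots → 3-1-2-1. Scheduled 31%. Umbrial agreement on 3-1: CTH met → 22% available; preferential 22%. → 22%.
Line C: rubber-upper → 3-3; rubber-soled → 3-3-1; ordinary → 3-3-1-1. Scheduled 6%. quota on 3-3-1 exhausted → over-quota 36%. → 36%.
Line D: leather-upper → 3-1; rope-soled → 3-1-1; ankle boots → 3-1-1-1. Scheduled 21%. No special measure applies. → 21%.
Sum: 10% + 22% + 36% + 21% = 89%.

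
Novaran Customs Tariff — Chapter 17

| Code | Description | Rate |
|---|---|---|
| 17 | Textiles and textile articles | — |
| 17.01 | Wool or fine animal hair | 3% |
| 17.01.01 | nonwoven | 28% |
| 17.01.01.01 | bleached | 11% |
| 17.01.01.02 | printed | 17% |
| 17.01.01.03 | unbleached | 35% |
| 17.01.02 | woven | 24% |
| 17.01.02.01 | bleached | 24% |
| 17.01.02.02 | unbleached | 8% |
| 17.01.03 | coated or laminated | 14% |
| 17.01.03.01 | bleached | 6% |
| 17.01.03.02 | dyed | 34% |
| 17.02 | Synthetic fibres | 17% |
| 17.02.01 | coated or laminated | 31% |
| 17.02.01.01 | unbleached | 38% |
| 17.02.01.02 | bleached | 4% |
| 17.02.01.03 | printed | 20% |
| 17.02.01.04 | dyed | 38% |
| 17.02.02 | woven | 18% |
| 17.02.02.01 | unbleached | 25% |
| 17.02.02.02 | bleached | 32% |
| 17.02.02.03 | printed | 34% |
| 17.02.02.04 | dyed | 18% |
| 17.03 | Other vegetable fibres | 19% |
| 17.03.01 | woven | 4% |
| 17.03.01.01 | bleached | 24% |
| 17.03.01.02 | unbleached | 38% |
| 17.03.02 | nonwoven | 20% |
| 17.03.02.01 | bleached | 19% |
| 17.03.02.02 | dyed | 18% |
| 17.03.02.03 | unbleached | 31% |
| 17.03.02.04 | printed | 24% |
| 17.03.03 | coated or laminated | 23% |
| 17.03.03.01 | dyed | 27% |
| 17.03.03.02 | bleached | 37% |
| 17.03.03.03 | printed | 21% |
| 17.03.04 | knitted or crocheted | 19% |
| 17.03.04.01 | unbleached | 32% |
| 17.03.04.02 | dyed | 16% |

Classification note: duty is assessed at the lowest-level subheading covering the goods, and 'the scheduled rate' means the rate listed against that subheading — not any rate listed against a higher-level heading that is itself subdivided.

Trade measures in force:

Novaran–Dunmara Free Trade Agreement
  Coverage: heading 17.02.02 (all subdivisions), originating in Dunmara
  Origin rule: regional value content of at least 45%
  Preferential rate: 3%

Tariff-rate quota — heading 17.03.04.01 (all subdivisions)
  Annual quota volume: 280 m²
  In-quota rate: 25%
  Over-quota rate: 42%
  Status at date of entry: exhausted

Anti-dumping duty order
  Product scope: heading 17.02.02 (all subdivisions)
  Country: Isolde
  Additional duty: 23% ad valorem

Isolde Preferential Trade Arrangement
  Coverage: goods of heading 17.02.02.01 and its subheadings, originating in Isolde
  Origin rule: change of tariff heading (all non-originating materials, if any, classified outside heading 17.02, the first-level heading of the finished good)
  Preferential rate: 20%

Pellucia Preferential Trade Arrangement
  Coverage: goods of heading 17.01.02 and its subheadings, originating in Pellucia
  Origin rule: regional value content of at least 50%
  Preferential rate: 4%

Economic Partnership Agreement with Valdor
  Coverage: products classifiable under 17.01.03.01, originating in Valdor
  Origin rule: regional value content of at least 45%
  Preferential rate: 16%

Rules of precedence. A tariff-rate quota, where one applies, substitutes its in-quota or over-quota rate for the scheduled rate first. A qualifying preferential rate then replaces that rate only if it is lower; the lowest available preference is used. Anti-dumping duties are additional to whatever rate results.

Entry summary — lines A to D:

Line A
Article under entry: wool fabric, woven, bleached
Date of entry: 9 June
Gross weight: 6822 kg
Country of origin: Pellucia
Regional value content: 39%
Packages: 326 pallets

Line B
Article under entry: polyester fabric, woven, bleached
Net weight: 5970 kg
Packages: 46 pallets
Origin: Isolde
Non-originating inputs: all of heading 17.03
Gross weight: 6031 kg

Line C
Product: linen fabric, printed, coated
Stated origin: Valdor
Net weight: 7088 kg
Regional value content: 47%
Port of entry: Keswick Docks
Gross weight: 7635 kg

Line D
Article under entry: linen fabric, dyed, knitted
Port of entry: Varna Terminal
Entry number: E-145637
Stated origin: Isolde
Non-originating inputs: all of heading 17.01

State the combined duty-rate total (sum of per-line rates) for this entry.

116%

Line A: wool → 17.01; woven → 17.01.02; bleached → 17.01.02.01. Scheduled 24%. Pellucia agreement on 17.01.02: RVC < 50%. → 24%.
Line B: polyester → 17.02; woven → 17.02.02; bleached → 17.02.02.02. Scheduled 32%. Isolde agreement on 17.02.02.01: 17.02.02.02 not covered; anti-dumping (Isolde, 17.02.02): +23%; total 32% + 23% = 55%. → 55%.
Line C: linen → 17.03; coated → 17.03.03; printed → 17.03.03.03. Scheduled 21%. Valdor agreement on 17.01.03.01: 17.03.03.03 not covered. → 21%.
Line D: linen → 17.03; knitted → 17.03.04; dyed → 17.03.04.02. Scheduled 16%. Isolde agreement on 17.02.02.01: 17.03.04.02 not covered. → 16%.
Sum: 24% + 55% + 21% + 16% = 116%.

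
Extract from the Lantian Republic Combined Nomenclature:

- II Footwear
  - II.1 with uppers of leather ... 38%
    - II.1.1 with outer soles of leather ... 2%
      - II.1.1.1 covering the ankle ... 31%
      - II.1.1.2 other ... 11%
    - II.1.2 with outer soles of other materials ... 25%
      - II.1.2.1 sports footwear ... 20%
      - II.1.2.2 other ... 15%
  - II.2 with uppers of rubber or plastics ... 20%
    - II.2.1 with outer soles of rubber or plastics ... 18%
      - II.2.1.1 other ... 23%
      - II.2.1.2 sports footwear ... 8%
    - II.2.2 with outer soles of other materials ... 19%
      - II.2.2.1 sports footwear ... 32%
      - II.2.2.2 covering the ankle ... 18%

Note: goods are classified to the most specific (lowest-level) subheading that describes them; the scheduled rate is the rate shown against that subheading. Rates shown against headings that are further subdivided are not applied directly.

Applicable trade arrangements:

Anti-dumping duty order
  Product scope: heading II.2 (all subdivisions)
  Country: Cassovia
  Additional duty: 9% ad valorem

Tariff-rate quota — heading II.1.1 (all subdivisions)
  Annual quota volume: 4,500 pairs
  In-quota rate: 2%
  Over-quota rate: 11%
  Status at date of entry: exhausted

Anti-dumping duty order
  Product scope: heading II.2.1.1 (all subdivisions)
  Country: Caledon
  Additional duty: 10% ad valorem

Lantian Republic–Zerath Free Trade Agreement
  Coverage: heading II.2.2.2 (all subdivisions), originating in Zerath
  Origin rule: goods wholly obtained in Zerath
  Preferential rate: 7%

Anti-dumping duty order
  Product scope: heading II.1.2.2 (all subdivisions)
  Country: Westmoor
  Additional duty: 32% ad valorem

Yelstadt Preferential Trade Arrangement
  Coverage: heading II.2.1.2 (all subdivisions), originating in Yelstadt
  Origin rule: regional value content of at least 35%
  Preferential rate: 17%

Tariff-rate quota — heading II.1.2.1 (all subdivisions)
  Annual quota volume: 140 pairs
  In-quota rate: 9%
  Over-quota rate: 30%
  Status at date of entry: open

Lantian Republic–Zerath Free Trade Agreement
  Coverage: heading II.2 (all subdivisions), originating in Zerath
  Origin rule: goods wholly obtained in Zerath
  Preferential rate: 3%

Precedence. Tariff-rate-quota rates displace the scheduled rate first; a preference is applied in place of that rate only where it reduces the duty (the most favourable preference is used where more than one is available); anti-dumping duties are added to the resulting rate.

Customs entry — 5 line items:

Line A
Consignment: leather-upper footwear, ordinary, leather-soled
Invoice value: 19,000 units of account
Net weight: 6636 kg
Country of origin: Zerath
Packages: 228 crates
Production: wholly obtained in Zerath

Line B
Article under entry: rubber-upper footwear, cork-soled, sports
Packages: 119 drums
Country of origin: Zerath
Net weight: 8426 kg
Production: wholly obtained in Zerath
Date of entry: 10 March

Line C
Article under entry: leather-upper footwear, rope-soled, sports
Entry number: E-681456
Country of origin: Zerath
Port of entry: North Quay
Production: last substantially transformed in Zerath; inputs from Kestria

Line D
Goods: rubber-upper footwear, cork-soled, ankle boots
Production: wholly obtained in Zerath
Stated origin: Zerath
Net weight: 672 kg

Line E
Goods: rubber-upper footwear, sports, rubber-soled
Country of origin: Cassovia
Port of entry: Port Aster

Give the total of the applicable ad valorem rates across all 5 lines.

Line A: leather-upper → II.1; leather-soled → II.1.1; ordinary → II.1.1.2. Scheduled 11%. quota on II.1.1 exhausted → over-quota 11%; Zerath agreement on II.2.2.2: II.1.1.2 not covered; Zerath agreement on II.2: II.1.1.2 not covered. → 11%.
Line B: rubber-upper → II.2; cork-soled → II.2.2; sports → II.2.2.1. Scheduled 32%. Zerath agreement on II.2.2.2: II.2.2.1 not covered; Zerath agreement on II.2: wholly obtained → 3% available; preferential 3%. → 3%.
Line C: leather-upper → II.1; rope-soled → II.1.2; sports → II.1.2.1. Scheduled 20%. quota on II.1.2.1 open → in-quota 9%; Zerath agreement on II.2.2.2: II.1.2.1 not covered; Zerath agreement on II.2: II.1.2.1 not covered. → 9%.
Line D: rubber-upper → II.2; cork-soled → II.2.2; ankle boots → II.2.2.2. Scheduled 18%. Zerath agreement on II.2.2.2: wholly obtained → 7% available; Zerath agreement on II.2: wholly obtained → 3% available; preferential 3%. → 3%.
Line E: rubber-upper → II.2; rubber-soled → II.2.1; sports → II.2.1.2. Scheduled 8%. anti-dumping (Cassovia, II.2): +9%; total 8% + 9% = 17%. → 17%.
Sum: 11% + 3% + 9% + 3% + 17% = 43%.

43%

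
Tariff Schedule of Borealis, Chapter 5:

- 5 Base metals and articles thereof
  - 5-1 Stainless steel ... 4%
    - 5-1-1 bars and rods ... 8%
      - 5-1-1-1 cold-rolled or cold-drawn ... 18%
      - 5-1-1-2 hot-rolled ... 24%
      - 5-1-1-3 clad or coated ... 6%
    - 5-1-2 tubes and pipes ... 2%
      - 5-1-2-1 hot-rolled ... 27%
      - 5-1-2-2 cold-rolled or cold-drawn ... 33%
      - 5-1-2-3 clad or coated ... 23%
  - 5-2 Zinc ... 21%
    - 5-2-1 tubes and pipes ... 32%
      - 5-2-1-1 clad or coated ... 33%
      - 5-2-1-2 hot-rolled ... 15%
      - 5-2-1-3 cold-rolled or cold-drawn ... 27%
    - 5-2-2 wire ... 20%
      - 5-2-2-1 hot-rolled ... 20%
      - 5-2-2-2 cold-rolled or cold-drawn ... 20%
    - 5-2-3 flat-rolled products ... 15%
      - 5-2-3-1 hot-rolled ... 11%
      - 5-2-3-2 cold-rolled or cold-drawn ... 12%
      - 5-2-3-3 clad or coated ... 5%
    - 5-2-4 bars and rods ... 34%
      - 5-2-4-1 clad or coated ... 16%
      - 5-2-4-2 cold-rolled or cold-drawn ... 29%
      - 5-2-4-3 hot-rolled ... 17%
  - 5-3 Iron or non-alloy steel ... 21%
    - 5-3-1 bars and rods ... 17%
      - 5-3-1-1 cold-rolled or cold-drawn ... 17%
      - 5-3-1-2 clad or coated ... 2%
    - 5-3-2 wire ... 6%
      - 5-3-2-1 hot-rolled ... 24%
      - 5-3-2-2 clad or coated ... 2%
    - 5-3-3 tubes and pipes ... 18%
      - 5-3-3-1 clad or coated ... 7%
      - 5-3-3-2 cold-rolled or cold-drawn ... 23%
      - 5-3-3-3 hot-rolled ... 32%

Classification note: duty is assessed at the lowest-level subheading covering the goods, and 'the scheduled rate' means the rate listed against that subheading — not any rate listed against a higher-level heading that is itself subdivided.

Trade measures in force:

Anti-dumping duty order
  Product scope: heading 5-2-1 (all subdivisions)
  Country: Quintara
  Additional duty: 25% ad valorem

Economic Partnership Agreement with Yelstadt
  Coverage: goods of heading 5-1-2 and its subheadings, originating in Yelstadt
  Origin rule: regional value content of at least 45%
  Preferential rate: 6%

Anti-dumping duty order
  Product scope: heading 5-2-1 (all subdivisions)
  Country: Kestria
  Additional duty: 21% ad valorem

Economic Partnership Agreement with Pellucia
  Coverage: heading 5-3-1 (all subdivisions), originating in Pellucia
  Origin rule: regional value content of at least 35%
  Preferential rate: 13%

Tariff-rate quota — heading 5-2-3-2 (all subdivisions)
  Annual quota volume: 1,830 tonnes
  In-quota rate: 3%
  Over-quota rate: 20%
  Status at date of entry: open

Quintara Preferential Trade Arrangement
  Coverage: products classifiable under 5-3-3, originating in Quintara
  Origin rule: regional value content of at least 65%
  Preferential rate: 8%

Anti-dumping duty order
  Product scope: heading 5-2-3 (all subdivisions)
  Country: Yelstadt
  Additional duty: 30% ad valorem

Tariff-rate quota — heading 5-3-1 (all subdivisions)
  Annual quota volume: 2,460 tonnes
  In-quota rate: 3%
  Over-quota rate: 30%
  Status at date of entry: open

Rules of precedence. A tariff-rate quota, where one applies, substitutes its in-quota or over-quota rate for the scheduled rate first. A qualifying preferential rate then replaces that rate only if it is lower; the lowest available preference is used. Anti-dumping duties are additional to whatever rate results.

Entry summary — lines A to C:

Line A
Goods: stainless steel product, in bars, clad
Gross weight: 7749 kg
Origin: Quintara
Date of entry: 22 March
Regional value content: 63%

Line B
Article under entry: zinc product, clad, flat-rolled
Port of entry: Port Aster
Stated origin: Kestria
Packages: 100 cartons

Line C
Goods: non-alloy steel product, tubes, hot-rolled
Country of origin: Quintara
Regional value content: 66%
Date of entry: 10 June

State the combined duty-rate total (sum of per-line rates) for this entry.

19%

Line A: stainless steel → 5-1; in bars → 5-1-1; clad → 5-1-1-3. Scheduled 6%. Quintara agreement on 5-3-3: 5-1-1-3 not covered. → 6%.
Line B: zinc → 5-2; flat-rolled → 5-2-3; clad → 5-2-3-3. Scheduled 5%. No special measure applies. → 5%.
Line C: non-alloy steel → 5-3; tubes → 5-3-3; hot-rolled → 5-3-3-3. Scheduled 32%. Quintara agreement on 5-3-3: RVC ≥ 65% → 8% available; preferential 8%. → 8%.
Sum: 6% + 5% + 8% = 19%.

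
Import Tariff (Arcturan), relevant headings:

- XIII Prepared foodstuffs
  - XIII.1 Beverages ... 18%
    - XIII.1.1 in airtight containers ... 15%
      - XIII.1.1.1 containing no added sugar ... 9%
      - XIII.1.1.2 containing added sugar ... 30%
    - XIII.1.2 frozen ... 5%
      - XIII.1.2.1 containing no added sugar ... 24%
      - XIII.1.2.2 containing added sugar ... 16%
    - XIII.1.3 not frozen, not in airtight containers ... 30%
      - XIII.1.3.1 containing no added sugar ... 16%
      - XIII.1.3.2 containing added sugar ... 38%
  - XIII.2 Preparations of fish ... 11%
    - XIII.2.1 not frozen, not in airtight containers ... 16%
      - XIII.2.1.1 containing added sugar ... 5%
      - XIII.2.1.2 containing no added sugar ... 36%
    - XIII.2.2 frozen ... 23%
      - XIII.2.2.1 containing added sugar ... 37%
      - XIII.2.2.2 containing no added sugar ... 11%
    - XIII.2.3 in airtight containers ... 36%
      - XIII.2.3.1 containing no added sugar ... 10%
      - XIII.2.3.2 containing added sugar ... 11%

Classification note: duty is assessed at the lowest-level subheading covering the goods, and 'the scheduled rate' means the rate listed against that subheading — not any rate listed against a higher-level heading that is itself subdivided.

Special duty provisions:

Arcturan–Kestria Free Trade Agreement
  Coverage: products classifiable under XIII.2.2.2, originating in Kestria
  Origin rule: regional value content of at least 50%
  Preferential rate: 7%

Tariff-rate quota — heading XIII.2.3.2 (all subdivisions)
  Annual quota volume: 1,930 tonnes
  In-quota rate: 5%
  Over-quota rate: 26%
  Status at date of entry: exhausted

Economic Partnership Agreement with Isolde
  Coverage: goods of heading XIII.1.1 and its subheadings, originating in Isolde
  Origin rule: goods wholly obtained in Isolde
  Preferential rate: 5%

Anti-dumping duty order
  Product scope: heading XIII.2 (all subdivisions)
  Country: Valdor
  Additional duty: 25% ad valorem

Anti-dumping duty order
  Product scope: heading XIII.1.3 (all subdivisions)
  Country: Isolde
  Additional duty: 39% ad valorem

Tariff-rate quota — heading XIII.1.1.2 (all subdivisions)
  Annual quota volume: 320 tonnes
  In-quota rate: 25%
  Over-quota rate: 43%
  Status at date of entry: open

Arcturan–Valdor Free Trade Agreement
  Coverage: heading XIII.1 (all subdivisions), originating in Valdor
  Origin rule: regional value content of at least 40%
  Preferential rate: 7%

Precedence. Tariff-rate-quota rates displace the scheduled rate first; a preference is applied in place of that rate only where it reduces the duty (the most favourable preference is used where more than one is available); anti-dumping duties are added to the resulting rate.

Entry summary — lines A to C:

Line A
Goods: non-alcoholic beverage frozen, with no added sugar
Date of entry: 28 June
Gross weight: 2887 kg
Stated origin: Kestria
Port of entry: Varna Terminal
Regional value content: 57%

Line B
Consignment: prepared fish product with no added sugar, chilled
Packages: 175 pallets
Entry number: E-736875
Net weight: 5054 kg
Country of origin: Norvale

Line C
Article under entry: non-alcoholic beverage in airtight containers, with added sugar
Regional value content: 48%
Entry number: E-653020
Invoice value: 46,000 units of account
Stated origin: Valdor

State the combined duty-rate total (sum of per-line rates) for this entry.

Line A: non-alcoholic beverage → XIII.1; frozen → XIII.1.2; with no added sugar → XIII.1.2.1. Scheduled 24%. Kestria agreement on XIII.2.2.2: XIII.1.2.1 not covered. → 24%.
Line B: prepared fish product → XIII.2; chilled → XIII.2.1; with no added sugar → XIII.2.1.2. Scheduled 36%. No special measure applies. → 36%.
Line C: non-alcoholic beverage → XIII.1; in airtight containers → XIII.1.1; with added sugar → XIII.1.1.2. Scheduled 30%. quota on XIII.1.1.2 open → in-quota 25%; Valdor agreement on XIII.1: RVC ≥ 40% → 7% available; preferential 7%. → 7%.
Sum: 24% + 36% + 7% = 67%.

67%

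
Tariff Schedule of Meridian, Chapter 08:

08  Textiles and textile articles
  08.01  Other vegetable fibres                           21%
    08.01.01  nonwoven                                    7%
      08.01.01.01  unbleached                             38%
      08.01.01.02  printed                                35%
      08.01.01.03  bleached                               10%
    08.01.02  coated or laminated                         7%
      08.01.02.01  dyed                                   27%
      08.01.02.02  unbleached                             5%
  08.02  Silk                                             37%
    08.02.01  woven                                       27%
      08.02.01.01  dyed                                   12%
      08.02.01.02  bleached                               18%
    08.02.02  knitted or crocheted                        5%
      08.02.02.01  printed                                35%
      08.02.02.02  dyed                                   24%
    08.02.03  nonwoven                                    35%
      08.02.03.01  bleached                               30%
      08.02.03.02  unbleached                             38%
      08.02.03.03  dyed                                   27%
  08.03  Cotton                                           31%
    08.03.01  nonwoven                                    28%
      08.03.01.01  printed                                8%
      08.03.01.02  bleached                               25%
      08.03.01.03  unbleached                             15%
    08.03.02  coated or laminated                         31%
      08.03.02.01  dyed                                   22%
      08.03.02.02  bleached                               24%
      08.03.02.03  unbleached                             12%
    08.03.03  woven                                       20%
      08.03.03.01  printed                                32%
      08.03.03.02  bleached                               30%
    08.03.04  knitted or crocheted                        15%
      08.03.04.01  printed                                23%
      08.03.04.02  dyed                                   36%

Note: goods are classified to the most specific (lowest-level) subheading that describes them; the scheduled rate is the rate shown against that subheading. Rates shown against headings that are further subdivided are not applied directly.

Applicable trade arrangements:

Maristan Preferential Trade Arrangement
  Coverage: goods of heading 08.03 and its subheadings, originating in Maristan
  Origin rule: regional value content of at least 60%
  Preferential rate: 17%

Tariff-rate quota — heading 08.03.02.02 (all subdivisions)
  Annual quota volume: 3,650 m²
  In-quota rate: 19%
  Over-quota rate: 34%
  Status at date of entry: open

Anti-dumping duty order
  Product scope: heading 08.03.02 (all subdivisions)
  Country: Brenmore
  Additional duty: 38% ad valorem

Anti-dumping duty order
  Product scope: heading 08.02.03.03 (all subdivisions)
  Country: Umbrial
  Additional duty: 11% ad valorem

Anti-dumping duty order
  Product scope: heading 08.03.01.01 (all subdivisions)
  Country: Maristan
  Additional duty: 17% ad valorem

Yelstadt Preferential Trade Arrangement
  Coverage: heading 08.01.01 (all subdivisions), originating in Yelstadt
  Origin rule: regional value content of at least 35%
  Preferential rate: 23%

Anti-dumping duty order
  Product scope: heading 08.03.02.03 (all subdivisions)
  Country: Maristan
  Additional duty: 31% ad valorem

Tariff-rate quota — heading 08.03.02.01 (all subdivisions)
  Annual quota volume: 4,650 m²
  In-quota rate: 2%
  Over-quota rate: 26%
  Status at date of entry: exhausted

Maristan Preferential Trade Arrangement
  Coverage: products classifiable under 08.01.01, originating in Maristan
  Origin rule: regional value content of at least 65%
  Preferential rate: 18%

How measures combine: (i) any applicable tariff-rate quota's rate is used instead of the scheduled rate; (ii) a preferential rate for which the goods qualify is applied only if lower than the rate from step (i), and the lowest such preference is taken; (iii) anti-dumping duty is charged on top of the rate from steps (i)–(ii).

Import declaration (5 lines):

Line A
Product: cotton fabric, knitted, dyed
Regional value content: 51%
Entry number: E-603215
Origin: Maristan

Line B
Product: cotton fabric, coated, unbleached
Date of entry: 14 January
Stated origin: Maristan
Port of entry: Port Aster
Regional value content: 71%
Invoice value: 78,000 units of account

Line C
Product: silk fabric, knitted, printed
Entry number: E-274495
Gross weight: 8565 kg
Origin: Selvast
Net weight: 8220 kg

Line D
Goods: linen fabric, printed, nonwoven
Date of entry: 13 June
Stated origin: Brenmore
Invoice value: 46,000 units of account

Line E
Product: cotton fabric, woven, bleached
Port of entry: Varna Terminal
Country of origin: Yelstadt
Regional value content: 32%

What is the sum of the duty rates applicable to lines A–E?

Line A: cotton → 08.03; knitted → 08.03.04; dyed → 08.03.04.02. Scheduled 36%. Maristan agreement on 08.03: RVC < 60%; Maristan agreement on 08.01.01: 08.03.04.02 not covered. → 36%.
Line B: cotton → 08.03; coated → 08.03.02; unbleached → 08.03.02.03. Scheduled 12%. Maristan agreement on 08.03: RVC ≥ 60% → 17% available; Maristan agreement on 08.01.01: 08.03.02.03 not covered; preference 17% not lower than 12% → no reduction; anti-dumping (Maristan, 08.03.02.03): +31%; total 12% + 31% = 43%. → 43%.
Line C: silk → 08.02; knitted → 08.02.02; printed → 08.02.02.01. Scheduled 35%. No special measure applies. → 35%.
Line D: linen → 08.01; nonwoven → 08.01.01; printed → 08.01.01.02. Scheduled 35%. No special measure applies. → 35%.
Line E: cotton → 08.03; woven → 08.03.03; bleached → 08.03.03.02. Scheduled 30%. Yelstadt agreement on 08.01.01: 08.03.03.02 not covered. → 30%.
Sum: 36% + 43% + 35% + 35% + 30% = 179%.

179%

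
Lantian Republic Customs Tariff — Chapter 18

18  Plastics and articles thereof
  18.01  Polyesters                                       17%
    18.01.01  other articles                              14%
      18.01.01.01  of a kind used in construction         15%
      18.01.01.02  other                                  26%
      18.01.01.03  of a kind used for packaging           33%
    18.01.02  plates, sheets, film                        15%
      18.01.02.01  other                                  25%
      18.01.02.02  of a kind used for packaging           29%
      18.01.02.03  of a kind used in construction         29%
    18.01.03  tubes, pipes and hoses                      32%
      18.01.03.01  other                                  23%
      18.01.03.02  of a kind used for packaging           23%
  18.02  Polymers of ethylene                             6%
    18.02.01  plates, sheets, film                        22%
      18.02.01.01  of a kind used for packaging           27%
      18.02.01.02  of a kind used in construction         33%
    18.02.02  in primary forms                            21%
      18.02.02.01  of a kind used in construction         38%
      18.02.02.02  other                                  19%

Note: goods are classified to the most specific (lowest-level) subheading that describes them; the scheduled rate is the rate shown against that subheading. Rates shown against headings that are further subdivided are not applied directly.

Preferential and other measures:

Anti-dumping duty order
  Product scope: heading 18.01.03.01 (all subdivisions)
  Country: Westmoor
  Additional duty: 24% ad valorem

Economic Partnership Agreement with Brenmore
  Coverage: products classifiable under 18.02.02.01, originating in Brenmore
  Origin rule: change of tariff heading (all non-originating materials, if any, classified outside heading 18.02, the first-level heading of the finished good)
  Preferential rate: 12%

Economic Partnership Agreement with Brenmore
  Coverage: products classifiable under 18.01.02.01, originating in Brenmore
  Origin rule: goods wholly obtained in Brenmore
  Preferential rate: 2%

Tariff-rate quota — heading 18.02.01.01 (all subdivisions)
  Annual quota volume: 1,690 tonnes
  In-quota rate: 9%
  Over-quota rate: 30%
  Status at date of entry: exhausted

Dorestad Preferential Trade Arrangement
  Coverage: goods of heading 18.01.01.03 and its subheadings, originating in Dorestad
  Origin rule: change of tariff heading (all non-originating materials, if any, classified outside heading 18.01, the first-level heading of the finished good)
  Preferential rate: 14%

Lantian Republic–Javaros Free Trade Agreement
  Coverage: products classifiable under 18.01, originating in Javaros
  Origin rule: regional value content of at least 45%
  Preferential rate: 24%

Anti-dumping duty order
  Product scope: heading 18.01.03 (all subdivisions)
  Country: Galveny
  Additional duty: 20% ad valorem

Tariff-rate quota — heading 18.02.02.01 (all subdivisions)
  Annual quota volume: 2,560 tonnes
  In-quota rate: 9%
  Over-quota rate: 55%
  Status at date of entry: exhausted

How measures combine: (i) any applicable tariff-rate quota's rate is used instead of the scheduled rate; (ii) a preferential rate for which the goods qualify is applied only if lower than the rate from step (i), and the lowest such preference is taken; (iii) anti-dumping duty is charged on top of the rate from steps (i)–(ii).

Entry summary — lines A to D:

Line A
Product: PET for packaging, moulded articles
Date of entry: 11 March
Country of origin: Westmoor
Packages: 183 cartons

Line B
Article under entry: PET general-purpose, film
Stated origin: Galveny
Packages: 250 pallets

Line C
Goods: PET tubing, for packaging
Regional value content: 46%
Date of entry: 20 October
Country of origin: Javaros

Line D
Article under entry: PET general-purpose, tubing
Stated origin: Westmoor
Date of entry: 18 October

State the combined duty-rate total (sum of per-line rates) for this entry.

128%

Line A: PET → 18.01; moulded articles → 18.01.01; for packaging → 18.01.01.03. Scheduled 33%. No special measure applies. → 33%.
Line B: PET → 18.01; film → 18.01.02; general-purpose → 18.01.02.01. Scheduled 25%. No special measure applies. → 25%.
Line C: PET → 18.01; tubing → 18.01.03; for packaging → 18.01.03.02. Scheduled 23%. Javaros agreement on 18.01: RVC ≥ 45% → 24% available; preference 24% not lower than 23% → no reduction. → 23%.
Line D: PET → 18.01; tubing → 18.01.03; general-purpose → 18.01.03.01. Scheduled 23%. anti-dumping (Westmoor, 18.01.03.01): +24%; total 23% + 24% = 47%. → 47%.
Sum: 33% + 25% + 23% + 47% = 128%.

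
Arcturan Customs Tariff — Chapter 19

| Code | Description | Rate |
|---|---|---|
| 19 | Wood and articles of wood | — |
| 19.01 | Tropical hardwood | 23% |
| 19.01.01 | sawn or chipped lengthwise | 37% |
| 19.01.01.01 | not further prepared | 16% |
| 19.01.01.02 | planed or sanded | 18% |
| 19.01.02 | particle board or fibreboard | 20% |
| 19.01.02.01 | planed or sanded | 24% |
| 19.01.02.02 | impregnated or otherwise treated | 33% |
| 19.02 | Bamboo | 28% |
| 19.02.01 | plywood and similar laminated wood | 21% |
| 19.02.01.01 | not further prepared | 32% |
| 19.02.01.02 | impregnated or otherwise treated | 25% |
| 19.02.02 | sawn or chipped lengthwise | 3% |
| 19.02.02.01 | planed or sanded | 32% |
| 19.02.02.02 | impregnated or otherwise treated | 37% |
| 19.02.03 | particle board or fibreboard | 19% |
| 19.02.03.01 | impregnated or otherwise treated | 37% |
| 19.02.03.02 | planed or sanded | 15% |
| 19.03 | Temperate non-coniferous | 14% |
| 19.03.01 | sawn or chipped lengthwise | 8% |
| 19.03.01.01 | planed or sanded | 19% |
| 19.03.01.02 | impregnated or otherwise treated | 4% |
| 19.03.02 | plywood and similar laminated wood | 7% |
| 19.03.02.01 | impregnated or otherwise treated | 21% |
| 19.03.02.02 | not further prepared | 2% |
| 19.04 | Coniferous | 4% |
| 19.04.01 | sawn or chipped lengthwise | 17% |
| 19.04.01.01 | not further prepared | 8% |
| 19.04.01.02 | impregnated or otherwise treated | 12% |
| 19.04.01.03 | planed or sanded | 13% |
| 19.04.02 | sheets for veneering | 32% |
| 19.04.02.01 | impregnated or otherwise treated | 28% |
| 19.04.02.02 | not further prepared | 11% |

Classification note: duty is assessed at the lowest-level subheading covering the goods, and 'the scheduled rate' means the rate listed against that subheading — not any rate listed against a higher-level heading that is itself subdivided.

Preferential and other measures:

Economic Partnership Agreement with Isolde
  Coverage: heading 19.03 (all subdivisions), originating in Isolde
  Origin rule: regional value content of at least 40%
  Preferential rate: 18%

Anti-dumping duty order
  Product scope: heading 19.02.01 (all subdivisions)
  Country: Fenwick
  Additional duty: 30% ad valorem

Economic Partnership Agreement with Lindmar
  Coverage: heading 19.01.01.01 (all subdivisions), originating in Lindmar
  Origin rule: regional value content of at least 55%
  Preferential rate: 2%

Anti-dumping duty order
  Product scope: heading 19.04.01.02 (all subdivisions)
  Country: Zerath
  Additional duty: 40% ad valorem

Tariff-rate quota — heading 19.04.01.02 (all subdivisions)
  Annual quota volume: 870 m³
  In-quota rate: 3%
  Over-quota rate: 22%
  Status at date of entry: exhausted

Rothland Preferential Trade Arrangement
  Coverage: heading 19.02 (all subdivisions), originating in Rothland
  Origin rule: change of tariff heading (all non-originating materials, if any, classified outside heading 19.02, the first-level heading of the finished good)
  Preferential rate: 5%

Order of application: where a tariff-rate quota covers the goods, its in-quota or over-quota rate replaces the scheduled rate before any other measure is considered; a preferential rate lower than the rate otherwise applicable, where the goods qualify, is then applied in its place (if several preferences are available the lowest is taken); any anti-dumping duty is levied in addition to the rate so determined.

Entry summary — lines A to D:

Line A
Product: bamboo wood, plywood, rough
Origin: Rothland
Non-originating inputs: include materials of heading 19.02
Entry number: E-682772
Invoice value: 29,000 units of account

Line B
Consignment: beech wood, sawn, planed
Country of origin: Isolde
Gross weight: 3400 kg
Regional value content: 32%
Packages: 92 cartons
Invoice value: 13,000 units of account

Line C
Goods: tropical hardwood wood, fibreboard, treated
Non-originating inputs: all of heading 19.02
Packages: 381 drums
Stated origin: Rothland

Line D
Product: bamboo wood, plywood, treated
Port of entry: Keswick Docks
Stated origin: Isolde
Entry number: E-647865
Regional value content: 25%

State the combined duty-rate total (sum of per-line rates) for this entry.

109%

Line A: bamboo → 19.02; plywood → 19.02.01; rough → 19.02.01.01. Scheduled 32%. Rothland agreement on 19.02: CTH not met. → 32%.
Line B: beech → 19.03; sawn → 19.03.01; planed → 19.03.01.01. Scheduled 19%. Isolde agreement on 19.03: RVC < 40%. → 19%.
Line C: tropical hardwood → 19.01; fibreboard → 19.01.02; treated → 19.01.02.02. Scheduled 33%. Rothland agreement on 19.02: 19.01.02.02 not covered. → 33%.
Line D: bamboo → 19.02; plywood → 19.02.01; treated → 19.02.01.02. Scheduled 25%. Isolde agreement on 19.03: 19.02.01.02 not covered. → 25%.
Sum: 32% + 19% + 33% + 25% = 109%.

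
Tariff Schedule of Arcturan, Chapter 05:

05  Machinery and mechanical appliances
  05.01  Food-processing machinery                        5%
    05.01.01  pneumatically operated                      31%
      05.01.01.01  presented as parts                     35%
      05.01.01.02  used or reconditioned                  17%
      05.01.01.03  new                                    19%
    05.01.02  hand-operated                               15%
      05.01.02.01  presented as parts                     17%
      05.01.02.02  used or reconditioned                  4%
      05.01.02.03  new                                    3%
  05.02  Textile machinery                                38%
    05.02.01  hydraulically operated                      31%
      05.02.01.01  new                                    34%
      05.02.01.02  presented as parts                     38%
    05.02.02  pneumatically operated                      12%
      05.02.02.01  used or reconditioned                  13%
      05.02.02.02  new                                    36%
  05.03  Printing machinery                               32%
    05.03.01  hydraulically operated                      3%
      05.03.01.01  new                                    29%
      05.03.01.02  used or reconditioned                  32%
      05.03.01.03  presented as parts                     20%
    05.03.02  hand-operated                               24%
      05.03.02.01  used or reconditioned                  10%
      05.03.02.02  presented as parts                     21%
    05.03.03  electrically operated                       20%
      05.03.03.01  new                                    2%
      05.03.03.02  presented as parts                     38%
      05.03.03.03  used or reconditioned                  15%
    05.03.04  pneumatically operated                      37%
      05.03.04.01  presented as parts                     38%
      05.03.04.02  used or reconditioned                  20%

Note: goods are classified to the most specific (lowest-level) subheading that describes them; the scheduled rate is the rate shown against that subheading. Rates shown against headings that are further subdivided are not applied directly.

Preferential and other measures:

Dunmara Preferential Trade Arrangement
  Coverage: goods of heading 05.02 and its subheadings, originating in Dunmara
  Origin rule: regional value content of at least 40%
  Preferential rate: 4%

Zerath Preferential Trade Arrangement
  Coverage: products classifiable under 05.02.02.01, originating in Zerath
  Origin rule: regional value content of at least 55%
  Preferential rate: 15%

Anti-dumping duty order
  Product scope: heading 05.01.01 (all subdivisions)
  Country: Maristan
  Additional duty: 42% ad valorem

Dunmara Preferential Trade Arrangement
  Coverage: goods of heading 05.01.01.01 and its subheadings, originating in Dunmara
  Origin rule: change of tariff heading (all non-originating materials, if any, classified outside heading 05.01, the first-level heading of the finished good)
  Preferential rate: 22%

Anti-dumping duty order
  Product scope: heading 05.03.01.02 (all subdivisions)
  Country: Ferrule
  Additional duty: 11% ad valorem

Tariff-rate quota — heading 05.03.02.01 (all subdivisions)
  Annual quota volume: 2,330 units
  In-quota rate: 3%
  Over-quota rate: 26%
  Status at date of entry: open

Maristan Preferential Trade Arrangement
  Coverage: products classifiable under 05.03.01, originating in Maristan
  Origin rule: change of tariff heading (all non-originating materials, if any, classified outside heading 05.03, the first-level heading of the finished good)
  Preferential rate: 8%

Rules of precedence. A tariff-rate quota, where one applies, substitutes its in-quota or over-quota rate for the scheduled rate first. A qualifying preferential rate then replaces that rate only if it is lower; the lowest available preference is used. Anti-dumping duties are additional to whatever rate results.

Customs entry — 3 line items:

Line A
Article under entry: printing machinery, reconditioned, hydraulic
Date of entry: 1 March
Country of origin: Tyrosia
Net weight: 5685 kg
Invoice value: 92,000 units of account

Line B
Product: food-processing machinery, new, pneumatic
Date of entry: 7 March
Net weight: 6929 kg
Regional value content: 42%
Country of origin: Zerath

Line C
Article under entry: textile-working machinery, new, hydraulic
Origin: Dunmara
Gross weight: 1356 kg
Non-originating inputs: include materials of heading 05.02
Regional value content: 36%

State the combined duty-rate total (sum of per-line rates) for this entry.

Line A: printing → 05.03; hydraulic → 05.03.01; reconditioned → 05.03.01.02. Scheduled 32%. No special measure applies. → 32%.
Line B: food-processing → 05.01; pneumatic → 05.01.01; new → 05.01.01.03. Scheduled 19%. Zerath agreement on 05.02.02.01: 05.01.01.03 not covered. → 19%.
Line C: textile-working → 05.02; hydraulic → 05.02.01; new → 05.02.01.01. Scheduled 34%. Dunmara agreement on 05.02: RVC < 40%; Dunmara agreement on 05.01.01.01: 05.02.01.01 not covered. → 34%.
Sum: 32% + 19% + 34% = 85%.

85%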